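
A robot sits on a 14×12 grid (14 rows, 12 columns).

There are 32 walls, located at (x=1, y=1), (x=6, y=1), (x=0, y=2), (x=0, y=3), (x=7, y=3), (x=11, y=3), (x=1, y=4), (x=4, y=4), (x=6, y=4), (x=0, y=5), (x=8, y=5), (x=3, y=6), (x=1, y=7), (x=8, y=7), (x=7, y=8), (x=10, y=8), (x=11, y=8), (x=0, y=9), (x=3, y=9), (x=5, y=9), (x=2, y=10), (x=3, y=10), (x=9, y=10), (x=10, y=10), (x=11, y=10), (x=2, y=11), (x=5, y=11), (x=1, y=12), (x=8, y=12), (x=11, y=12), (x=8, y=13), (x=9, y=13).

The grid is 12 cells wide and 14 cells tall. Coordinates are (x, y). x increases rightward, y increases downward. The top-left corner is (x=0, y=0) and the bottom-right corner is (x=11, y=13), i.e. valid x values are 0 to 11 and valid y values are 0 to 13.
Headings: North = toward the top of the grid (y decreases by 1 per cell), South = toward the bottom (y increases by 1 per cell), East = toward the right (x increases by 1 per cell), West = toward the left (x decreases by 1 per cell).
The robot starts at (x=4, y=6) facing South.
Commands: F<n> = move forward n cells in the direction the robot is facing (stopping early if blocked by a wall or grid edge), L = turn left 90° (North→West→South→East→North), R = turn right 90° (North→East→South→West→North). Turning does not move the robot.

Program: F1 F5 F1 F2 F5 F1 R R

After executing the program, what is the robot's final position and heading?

Answer: Final position: (x=4, y=13), facing North

Derivation:
Start: (x=4, y=6), facing South
  F1: move forward 1, now at (x=4, y=7)
  F5: move forward 5, now at (x=4, y=12)
  F1: move forward 1, now at (x=4, y=13)
  F2: move forward 0/2 (blocked), now at (x=4, y=13)
  F5: move forward 0/5 (blocked), now at (x=4, y=13)
  F1: move forward 0/1 (blocked), now at (x=4, y=13)
  R: turn right, now facing West
  R: turn right, now facing North
Final: (x=4, y=13), facing North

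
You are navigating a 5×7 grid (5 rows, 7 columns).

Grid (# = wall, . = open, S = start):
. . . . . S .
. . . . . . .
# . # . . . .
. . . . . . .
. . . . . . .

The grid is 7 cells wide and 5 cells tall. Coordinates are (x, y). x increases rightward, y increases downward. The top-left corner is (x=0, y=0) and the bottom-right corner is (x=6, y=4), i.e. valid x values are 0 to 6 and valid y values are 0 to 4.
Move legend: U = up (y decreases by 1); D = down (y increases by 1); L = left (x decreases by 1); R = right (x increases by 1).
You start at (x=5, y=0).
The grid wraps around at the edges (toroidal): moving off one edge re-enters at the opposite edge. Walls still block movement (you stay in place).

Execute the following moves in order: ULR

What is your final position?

Answer: Final position: (x=5, y=4)

Derivation:
Start: (x=5, y=0)
  U (up): (x=5, y=0) -> (x=5, y=4)
  L (left): (x=5, y=4) -> (x=4, y=4)
  R (right): (x=4, y=4) -> (x=5, y=4)
Final: (x=5, y=4)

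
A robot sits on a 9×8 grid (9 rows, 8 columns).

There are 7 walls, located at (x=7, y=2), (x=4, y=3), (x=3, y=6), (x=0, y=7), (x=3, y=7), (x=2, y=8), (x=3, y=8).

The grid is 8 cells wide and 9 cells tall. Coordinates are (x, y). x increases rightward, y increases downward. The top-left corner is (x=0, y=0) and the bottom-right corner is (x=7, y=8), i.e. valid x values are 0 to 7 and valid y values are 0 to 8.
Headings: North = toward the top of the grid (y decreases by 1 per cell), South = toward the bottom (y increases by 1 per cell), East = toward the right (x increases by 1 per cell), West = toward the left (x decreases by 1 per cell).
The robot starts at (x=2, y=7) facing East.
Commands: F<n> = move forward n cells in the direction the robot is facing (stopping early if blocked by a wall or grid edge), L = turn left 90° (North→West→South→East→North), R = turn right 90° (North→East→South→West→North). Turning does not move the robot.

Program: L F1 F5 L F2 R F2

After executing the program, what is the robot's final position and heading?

Answer: Final position: (x=0, y=0), facing North

Derivation:
Start: (x=2, y=7), facing East
  L: turn left, now facing North
  F1: move forward 1, now at (x=2, y=6)
  F5: move forward 5, now at (x=2, y=1)
  L: turn left, now facing West
  F2: move forward 2, now at (x=0, y=1)
  R: turn right, now facing North
  F2: move forward 1/2 (blocked), now at (x=0, y=0)
Final: (x=0, y=0), facing North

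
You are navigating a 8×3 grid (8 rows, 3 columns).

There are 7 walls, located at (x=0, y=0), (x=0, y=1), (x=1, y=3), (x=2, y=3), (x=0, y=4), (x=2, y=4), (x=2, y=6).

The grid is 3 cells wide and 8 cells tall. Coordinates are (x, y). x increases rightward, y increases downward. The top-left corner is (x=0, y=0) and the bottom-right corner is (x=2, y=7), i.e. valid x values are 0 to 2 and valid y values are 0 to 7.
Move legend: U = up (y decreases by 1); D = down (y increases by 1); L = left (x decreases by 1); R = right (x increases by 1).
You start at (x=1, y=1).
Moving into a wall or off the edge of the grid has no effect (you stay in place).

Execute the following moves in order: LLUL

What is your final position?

Start: (x=1, y=1)
  L (left): blocked, stay at (x=1, y=1)
  L (left): blocked, stay at (x=1, y=1)
  U (up): (x=1, y=1) -> (x=1, y=0)
  L (left): blocked, stay at (x=1, y=0)
Final: (x=1, y=0)

Answer: Final position: (x=1, y=0)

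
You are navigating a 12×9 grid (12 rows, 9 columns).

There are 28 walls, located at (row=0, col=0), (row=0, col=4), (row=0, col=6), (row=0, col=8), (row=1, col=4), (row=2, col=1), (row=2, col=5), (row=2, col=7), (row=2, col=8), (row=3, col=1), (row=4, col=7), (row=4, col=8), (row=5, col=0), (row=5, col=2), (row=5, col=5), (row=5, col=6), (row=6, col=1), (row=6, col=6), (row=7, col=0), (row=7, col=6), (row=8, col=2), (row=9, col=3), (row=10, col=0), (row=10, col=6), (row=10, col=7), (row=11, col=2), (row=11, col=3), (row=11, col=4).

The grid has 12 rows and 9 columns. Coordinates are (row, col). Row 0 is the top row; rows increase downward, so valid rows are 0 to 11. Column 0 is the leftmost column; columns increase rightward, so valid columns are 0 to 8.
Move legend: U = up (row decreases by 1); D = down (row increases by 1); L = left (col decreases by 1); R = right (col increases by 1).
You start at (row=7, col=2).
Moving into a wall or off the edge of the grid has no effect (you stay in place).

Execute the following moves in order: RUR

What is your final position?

Answer: Final position: (row=6, col=4)

Derivation:
Start: (row=7, col=2)
  R (right): (row=7, col=2) -> (row=7, col=3)
  U (up): (row=7, col=3) -> (row=6, col=3)
  R (right): (row=6, col=3) -> (row=6, col=4)
Final: (row=6, col=4)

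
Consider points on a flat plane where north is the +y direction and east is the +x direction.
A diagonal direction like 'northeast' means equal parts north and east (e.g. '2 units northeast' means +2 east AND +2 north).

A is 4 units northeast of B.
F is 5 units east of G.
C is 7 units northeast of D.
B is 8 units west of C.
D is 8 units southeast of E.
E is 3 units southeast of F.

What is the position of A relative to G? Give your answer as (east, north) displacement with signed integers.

Answer: A is at (east=19, north=0) relative to G.

Derivation:
Place G at the origin (east=0, north=0).
  F is 5 units east of G: delta (east=+5, north=+0); F at (east=5, north=0).
  E is 3 units southeast of F: delta (east=+3, north=-3); E at (east=8, north=-3).
  D is 8 units southeast of E: delta (east=+8, north=-8); D at (east=16, north=-11).
  C is 7 units northeast of D: delta (east=+7, north=+7); C at (east=23, north=-4).
  B is 8 units west of C: delta (east=-8, north=+0); B at (east=15, north=-4).
  A is 4 units northeast of B: delta (east=+4, north=+4); A at (east=19, north=0).
Therefore A relative to G: (east=19, north=0).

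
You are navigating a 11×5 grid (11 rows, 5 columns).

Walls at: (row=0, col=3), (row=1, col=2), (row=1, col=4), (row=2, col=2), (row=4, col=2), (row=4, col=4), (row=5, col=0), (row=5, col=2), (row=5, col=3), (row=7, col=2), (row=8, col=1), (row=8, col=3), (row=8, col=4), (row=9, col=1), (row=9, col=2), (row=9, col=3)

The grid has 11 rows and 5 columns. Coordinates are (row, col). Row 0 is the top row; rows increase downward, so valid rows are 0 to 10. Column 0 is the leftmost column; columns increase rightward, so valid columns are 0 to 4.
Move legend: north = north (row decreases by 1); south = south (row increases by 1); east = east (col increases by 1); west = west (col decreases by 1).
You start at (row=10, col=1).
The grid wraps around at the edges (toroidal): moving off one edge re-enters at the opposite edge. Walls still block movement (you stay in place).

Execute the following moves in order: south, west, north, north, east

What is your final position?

Start: (row=10, col=1)
  south (south): (row=10, col=1) -> (row=0, col=1)
  west (west): (row=0, col=1) -> (row=0, col=0)
  north (north): (row=0, col=0) -> (row=10, col=0)
  north (north): (row=10, col=0) -> (row=9, col=0)
  east (east): blocked, stay at (row=9, col=0)
Final: (row=9, col=0)

Answer: Final position: (row=9, col=0)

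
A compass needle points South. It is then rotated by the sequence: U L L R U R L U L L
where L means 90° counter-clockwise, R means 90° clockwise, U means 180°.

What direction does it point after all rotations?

Start: South
  U (U-turn (180°)) -> North
  L (left (90° counter-clockwise)) -> West
  L (left (90° counter-clockwise)) -> South
  R (right (90° clockwise)) -> West
  U (U-turn (180°)) -> East
  R (right (90° clockwise)) -> South
  L (left (90° counter-clockwise)) -> East
  U (U-turn (180°)) -> West
  L (left (90° counter-clockwise)) -> South
  L (left (90° counter-clockwise)) -> East
Final: East

Answer: Final heading: East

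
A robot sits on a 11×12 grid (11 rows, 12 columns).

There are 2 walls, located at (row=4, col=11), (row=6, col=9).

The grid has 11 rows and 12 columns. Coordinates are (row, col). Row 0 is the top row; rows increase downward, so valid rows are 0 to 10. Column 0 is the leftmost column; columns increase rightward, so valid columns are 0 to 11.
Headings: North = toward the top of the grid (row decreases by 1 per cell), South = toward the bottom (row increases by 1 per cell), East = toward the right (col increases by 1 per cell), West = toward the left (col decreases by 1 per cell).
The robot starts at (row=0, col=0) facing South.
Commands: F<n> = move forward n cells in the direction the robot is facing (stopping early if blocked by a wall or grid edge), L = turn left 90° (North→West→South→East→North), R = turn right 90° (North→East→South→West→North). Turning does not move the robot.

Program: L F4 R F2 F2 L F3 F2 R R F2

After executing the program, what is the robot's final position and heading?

Answer: Final position: (row=4, col=7), facing West

Derivation:
Start: (row=0, col=0), facing South
  L: turn left, now facing East
  F4: move forward 4, now at (row=0, col=4)
  R: turn right, now facing South
  F2: move forward 2, now at (row=2, col=4)
  F2: move forward 2, now at (row=4, col=4)
  L: turn left, now facing East
  F3: move forward 3, now at (row=4, col=7)
  F2: move forward 2, now at (row=4, col=9)
  R: turn right, now facing South
  R: turn right, now facing West
  F2: move forward 2, now at (row=4, col=7)
Final: (row=4, col=7), facing West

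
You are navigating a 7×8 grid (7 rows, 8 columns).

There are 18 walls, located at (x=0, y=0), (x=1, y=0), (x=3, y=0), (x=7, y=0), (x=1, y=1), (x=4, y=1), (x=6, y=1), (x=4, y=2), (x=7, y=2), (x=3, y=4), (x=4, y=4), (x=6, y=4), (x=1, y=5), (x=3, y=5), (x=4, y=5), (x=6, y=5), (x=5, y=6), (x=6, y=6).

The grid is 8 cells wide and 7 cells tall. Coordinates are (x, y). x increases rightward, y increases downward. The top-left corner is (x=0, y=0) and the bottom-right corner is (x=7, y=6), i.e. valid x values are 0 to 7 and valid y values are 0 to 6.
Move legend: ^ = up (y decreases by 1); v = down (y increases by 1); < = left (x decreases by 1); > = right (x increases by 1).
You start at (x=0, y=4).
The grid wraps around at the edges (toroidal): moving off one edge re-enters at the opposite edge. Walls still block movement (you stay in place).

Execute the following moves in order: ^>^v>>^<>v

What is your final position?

Answer: Final position: (x=3, y=3)

Derivation:
Start: (x=0, y=4)
  ^ (up): (x=0, y=4) -> (x=0, y=3)
  > (right): (x=0, y=3) -> (x=1, y=3)
  ^ (up): (x=1, y=3) -> (x=1, y=2)
  v (down): (x=1, y=2) -> (x=1, y=3)
  > (right): (x=1, y=3) -> (x=2, y=3)
  > (right): (x=2, y=3) -> (x=3, y=3)
  ^ (up): (x=3, y=3) -> (x=3, y=2)
  < (left): (x=3, y=2) -> (x=2, y=2)
  > (right): (x=2, y=2) -> (x=3, y=2)
  v (down): (x=3, y=2) -> (x=3, y=3)
Final: (x=3, y=3)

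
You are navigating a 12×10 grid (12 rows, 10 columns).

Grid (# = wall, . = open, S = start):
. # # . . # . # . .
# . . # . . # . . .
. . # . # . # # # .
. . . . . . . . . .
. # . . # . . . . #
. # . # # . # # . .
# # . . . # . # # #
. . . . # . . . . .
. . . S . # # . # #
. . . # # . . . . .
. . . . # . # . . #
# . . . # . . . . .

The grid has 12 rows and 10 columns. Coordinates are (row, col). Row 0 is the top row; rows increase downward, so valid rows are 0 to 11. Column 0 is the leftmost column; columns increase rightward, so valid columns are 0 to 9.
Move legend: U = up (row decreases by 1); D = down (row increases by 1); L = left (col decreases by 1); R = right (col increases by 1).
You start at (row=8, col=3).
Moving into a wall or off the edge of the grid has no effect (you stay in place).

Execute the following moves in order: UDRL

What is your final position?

Answer: Final position: (row=8, col=3)

Derivation:
Start: (row=8, col=3)
  U (up): (row=8, col=3) -> (row=7, col=3)
  D (down): (row=7, col=3) -> (row=8, col=3)
  R (right): (row=8, col=3) -> (row=8, col=4)
  L (left): (row=8, col=4) -> (row=8, col=3)
Final: (row=8, col=3)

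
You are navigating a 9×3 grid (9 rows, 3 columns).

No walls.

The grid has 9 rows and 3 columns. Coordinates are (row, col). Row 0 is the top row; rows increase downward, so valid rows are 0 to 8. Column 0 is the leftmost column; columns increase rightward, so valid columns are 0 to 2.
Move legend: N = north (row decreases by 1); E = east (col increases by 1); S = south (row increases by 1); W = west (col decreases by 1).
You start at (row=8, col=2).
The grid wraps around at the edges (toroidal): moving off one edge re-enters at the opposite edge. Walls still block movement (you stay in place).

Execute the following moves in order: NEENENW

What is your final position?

Start: (row=8, col=2)
  N (north): (row=8, col=2) -> (row=7, col=2)
  E (east): (row=7, col=2) -> (row=7, col=0)
  E (east): (row=7, col=0) -> (row=7, col=1)
  N (north): (row=7, col=1) -> (row=6, col=1)
  E (east): (row=6, col=1) -> (row=6, col=2)
  N (north): (row=6, col=2) -> (row=5, col=2)
  W (west): (row=5, col=2) -> (row=5, col=1)
Final: (row=5, col=1)

Answer: Final position: (row=5, col=1)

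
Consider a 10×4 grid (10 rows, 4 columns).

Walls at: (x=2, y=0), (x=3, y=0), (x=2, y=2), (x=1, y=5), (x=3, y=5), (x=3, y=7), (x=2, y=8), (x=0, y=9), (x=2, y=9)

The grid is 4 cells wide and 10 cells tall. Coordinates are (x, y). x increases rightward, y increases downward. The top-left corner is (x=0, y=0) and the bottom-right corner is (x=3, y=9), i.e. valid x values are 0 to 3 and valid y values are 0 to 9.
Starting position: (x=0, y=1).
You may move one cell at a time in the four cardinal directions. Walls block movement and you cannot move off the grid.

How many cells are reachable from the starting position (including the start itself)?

Answer: Reachable cells: 29

Derivation:
BFS flood-fill from (x=0, y=1):
  Distance 0: (x=0, y=1)
  Distance 1: (x=0, y=0), (x=1, y=1), (x=0, y=2)
  Distance 2: (x=1, y=0), (x=2, y=1), (x=1, y=2), (x=0, y=3)
  Distance 3: (x=3, y=1), (x=1, y=3), (x=0, y=4)
  Distance 4: (x=3, y=2), (x=2, y=3), (x=1, y=4), (x=0, y=5)
  Distance 5: (x=3, y=3), (x=2, y=4), (x=0, y=6)
  Distance 6: (x=3, y=4), (x=2, y=5), (x=1, y=6), (x=0, y=7)
  Distance 7: (x=2, y=6), (x=1, y=7), (x=0, y=8)
  Distance 8: (x=3, y=6), (x=2, y=7), (x=1, y=8)
  Distance 9: (x=1, y=9)
Total reachable: 29 (grid has 31 open cells total)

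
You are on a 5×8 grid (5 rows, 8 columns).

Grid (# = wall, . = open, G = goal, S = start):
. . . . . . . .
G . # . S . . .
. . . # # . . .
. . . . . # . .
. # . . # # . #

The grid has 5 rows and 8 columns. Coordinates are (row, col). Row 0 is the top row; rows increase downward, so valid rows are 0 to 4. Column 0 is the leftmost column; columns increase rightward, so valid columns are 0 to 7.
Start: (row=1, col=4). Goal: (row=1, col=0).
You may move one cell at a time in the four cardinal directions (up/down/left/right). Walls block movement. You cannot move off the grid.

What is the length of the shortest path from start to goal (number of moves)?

BFS from (row=1, col=4) until reaching (row=1, col=0):
  Distance 0: (row=1, col=4)
  Distance 1: (row=0, col=4), (row=1, col=3), (row=1, col=5)
  Distance 2: (row=0, col=3), (row=0, col=5), (row=1, col=6), (row=2, col=5)
  Distance 3: (row=0, col=2), (row=0, col=6), (row=1, col=7), (row=2, col=6)
  Distance 4: (row=0, col=1), (row=0, col=7), (row=2, col=7), (row=3, col=6)
  Distance 5: (row=0, col=0), (row=1, col=1), (row=3, col=7), (row=4, col=6)
  Distance 6: (row=1, col=0), (row=2, col=1)  <- goal reached here
One shortest path (6 moves): (row=1, col=4) -> (row=1, col=3) -> (row=0, col=3) -> (row=0, col=2) -> (row=0, col=1) -> (row=0, col=0) -> (row=1, col=0)

Answer: Shortest path length: 6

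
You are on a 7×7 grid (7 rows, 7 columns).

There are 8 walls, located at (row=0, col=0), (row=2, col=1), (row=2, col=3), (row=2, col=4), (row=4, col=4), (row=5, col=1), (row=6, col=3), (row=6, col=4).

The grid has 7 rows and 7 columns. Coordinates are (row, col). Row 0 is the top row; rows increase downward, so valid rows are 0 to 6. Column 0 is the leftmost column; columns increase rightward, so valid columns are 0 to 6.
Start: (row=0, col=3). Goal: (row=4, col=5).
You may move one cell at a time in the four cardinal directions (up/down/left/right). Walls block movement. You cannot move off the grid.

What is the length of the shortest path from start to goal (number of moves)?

Answer: Shortest path length: 6

Derivation:
BFS from (row=0, col=3) until reaching (row=4, col=5):
  Distance 0: (row=0, col=3)
  Distance 1: (row=0, col=2), (row=0, col=4), (row=1, col=3)
  Distance 2: (row=0, col=1), (row=0, col=5), (row=1, col=2), (row=1, col=4)
  Distance 3: (row=0, col=6), (row=1, col=1), (row=1, col=5), (row=2, col=2)
  Distance 4: (row=1, col=0), (row=1, col=6), (row=2, col=5), (row=3, col=2)
  Distance 5: (row=2, col=0), (row=2, col=6), (row=3, col=1), (row=3, col=3), (row=3, col=5), (row=4, col=2)
  Distance 6: (row=3, col=0), (row=3, col=4), (row=3, col=6), (row=4, col=1), (row=4, col=3), (row=4, col=5), (row=5, col=2)  <- goal reached here
One shortest path (6 moves): (row=0, col=3) -> (row=0, col=4) -> (row=0, col=5) -> (row=1, col=5) -> (row=2, col=5) -> (row=3, col=5) -> (row=4, col=5)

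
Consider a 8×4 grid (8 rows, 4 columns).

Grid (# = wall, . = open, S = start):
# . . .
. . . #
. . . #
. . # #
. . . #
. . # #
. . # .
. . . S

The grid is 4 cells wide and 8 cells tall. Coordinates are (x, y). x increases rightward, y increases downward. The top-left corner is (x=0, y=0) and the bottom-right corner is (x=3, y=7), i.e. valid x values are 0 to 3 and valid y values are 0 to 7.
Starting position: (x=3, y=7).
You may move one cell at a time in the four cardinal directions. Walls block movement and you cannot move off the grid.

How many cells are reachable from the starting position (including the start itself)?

Answer: Reachable cells: 23

Derivation:
BFS flood-fill from (x=3, y=7):
  Distance 0: (x=3, y=7)
  Distance 1: (x=3, y=6), (x=2, y=7)
  Distance 2: (x=1, y=7)
  Distance 3: (x=1, y=6), (x=0, y=7)
  Distance 4: (x=1, y=5), (x=0, y=6)
  Distance 5: (x=1, y=4), (x=0, y=5)
  Distance 6: (x=1, y=3), (x=0, y=4), (x=2, y=4)
  Distance 7: (x=1, y=2), (x=0, y=3)
  Distance 8: (x=1, y=1), (x=0, y=2), (x=2, y=2)
  Distance 9: (x=1, y=0), (x=0, y=1), (x=2, y=1)
  Distance 10: (x=2, y=0)
  Distance 11: (x=3, y=0)
Total reachable: 23 (grid has 23 open cells total)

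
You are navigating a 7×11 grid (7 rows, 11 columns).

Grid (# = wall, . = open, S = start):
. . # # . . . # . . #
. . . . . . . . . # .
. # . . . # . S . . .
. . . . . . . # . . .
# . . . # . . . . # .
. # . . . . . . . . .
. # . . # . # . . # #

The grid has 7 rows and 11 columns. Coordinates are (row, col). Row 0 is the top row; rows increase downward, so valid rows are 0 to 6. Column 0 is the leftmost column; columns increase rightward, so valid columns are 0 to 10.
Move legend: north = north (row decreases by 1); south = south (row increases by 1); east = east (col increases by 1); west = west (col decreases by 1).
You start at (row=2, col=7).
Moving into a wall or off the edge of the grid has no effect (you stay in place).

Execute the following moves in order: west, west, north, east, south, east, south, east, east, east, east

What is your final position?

Answer: Final position: (row=3, col=10)

Derivation:
Start: (row=2, col=7)
  west (west): (row=2, col=7) -> (row=2, col=6)
  west (west): blocked, stay at (row=2, col=6)
  north (north): (row=2, col=6) -> (row=1, col=6)
  east (east): (row=1, col=6) -> (row=1, col=7)
  south (south): (row=1, col=7) -> (row=2, col=7)
  east (east): (row=2, col=7) -> (row=2, col=8)
  south (south): (row=2, col=8) -> (row=3, col=8)
  east (east): (row=3, col=8) -> (row=3, col=9)
  east (east): (row=3, col=9) -> (row=3, col=10)
  east (east): blocked, stay at (row=3, col=10)
  east (east): blocked, stay at (row=3, col=10)
Final: (row=3, col=10)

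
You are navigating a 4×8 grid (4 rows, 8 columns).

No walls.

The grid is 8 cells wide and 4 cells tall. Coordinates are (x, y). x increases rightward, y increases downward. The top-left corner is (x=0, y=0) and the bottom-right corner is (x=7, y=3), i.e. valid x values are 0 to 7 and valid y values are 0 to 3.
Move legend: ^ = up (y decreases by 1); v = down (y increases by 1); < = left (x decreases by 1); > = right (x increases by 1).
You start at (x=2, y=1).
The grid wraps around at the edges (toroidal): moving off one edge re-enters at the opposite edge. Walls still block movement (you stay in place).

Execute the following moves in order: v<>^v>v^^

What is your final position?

Answer: Final position: (x=3, y=1)

Derivation:
Start: (x=2, y=1)
  v (down): (x=2, y=1) -> (x=2, y=2)
  < (left): (x=2, y=2) -> (x=1, y=2)
  > (right): (x=1, y=2) -> (x=2, y=2)
  ^ (up): (x=2, y=2) -> (x=2, y=1)
  v (down): (x=2, y=1) -> (x=2, y=2)
  > (right): (x=2, y=2) -> (x=3, y=2)
  v (down): (x=3, y=2) -> (x=3, y=3)
  ^ (up): (x=3, y=3) -> (x=3, y=2)
  ^ (up): (x=3, y=2) -> (x=3, y=1)
Final: (x=3, y=1)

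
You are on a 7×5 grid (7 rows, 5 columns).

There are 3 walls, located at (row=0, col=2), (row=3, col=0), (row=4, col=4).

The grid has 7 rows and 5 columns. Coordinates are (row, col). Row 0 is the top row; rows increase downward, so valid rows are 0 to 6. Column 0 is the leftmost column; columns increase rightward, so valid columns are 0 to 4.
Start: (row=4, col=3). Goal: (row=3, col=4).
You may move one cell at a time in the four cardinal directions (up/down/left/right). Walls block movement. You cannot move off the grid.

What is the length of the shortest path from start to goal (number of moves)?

Answer: Shortest path length: 2

Derivation:
BFS from (row=4, col=3) until reaching (row=3, col=4):
  Distance 0: (row=4, col=3)
  Distance 1: (row=3, col=3), (row=4, col=2), (row=5, col=3)
  Distance 2: (row=2, col=3), (row=3, col=2), (row=3, col=4), (row=4, col=1), (row=5, col=2), (row=5, col=4), (row=6, col=3)  <- goal reached here
One shortest path (2 moves): (row=4, col=3) -> (row=3, col=3) -> (row=3, col=4)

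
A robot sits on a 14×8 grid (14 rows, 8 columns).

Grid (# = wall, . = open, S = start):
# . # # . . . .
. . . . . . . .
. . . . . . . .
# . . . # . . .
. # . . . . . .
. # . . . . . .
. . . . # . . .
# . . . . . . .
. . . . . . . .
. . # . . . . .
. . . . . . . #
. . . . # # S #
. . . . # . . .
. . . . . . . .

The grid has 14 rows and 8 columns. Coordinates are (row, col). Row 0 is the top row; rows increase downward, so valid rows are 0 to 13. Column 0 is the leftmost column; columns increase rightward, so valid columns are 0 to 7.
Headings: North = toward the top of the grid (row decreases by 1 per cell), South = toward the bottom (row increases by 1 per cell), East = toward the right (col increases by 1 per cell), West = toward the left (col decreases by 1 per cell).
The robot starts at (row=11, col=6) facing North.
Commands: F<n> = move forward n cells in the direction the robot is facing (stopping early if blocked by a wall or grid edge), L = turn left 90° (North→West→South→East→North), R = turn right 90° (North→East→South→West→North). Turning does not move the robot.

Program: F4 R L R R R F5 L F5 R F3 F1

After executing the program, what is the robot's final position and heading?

Answer: Final position: (row=12, col=0), facing West

Derivation:
Start: (row=11, col=6), facing North
  F4: move forward 4, now at (row=7, col=6)
  R: turn right, now facing East
  L: turn left, now facing North
  R: turn right, now facing East
  R: turn right, now facing South
  R: turn right, now facing West
  F5: move forward 5, now at (row=7, col=1)
  L: turn left, now facing South
  F5: move forward 5, now at (row=12, col=1)
  R: turn right, now facing West
  F3: move forward 1/3 (blocked), now at (row=12, col=0)
  F1: move forward 0/1 (blocked), now at (row=12, col=0)
Final: (row=12, col=0), facing West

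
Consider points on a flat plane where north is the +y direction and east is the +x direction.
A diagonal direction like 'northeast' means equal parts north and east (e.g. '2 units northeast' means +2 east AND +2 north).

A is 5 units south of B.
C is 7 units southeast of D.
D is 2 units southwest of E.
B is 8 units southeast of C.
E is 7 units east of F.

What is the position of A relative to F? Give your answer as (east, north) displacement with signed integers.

Answer: A is at (east=20, north=-22) relative to F.

Derivation:
Place F at the origin (east=0, north=0).
  E is 7 units east of F: delta (east=+7, north=+0); E at (east=7, north=0).
  D is 2 units southwest of E: delta (east=-2, north=-2); D at (east=5, north=-2).
  C is 7 units southeast of D: delta (east=+7, north=-7); C at (east=12, north=-9).
  B is 8 units southeast of C: delta (east=+8, north=-8); B at (east=20, north=-17).
  A is 5 units south of B: delta (east=+0, north=-5); A at (east=20, north=-22).
Therefore A relative to F: (east=20, north=-22).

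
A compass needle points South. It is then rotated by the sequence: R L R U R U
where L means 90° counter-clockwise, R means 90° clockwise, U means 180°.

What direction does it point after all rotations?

Start: South
  R (right (90° clockwise)) -> West
  L (left (90° counter-clockwise)) -> South
  R (right (90° clockwise)) -> West
  U (U-turn (180°)) -> East
  R (right (90° clockwise)) -> South
  U (U-turn (180°)) -> North
Final: North

Answer: Final heading: North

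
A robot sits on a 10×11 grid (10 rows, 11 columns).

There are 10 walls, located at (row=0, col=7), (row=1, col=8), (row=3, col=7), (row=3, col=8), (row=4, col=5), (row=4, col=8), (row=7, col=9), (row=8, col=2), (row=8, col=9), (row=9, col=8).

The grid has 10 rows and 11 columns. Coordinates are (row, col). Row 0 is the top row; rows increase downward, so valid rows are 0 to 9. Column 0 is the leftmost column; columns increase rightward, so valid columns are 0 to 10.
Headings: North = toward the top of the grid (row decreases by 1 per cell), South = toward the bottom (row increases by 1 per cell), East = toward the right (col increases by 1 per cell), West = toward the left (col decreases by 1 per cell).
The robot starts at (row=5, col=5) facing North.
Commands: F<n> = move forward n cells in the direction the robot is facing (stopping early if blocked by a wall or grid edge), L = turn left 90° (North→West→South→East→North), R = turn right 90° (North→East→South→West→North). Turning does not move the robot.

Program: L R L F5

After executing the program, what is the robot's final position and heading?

Answer: Final position: (row=5, col=0), facing West

Derivation:
Start: (row=5, col=5), facing North
  L: turn left, now facing West
  R: turn right, now facing North
  L: turn left, now facing West
  F5: move forward 5, now at (row=5, col=0)
Final: (row=5, col=0), facing West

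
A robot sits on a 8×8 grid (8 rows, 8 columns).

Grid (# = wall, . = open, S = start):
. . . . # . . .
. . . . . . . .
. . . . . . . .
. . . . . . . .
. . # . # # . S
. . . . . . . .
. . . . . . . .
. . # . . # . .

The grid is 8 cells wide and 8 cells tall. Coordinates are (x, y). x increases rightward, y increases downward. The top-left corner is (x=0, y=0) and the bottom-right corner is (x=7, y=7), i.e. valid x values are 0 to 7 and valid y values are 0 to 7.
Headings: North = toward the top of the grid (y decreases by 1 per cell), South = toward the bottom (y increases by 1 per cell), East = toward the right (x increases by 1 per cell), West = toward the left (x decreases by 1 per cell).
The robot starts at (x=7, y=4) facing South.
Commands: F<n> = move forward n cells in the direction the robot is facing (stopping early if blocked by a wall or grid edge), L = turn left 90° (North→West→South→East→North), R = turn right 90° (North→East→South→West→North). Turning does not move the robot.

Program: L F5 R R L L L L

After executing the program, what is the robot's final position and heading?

Start: (x=7, y=4), facing South
  L: turn left, now facing East
  F5: move forward 0/5 (blocked), now at (x=7, y=4)
  R: turn right, now facing South
  R: turn right, now facing West
  L: turn left, now facing South
  L: turn left, now facing East
  L: turn left, now facing North
  L: turn left, now facing West
Final: (x=7, y=4), facing West

Answer: Final position: (x=7, y=4), facing West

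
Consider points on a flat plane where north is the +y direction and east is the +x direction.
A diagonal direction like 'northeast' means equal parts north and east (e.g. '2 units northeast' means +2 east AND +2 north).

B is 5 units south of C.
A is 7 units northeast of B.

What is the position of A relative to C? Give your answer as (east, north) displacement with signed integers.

Answer: A is at (east=7, north=2) relative to C.

Derivation:
Place C at the origin (east=0, north=0).
  B is 5 units south of C: delta (east=+0, north=-5); B at (east=0, north=-5).
  A is 7 units northeast of B: delta (east=+7, north=+7); A at (east=7, north=2).
Therefore A relative to C: (east=7, north=2).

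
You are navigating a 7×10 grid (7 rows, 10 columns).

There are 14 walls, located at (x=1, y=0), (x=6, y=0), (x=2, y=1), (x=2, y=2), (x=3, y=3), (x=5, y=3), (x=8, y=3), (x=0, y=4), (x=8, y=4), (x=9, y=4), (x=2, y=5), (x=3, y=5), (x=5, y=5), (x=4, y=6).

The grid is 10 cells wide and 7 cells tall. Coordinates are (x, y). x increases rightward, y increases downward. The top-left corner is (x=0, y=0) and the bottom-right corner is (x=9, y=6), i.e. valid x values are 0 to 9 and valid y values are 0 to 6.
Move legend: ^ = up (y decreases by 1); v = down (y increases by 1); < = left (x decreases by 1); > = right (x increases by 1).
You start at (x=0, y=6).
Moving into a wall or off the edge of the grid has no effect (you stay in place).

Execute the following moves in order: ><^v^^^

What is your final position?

Answer: Final position: (x=0, y=5)

Derivation:
Start: (x=0, y=6)
  > (right): (x=0, y=6) -> (x=1, y=6)
  < (left): (x=1, y=6) -> (x=0, y=6)
  ^ (up): (x=0, y=6) -> (x=0, y=5)
  v (down): (x=0, y=5) -> (x=0, y=6)
  ^ (up): (x=0, y=6) -> (x=0, y=5)
  ^ (up): blocked, stay at (x=0, y=5)
  ^ (up): blocked, stay at (x=0, y=5)
Final: (x=0, y=5)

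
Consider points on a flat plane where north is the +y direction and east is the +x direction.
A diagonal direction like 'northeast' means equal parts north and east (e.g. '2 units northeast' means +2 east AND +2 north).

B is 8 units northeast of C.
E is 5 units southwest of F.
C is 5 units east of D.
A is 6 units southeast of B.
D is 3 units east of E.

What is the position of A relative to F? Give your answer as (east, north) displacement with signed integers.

Place F at the origin (east=0, north=0).
  E is 5 units southwest of F: delta (east=-5, north=-5); E at (east=-5, north=-5).
  D is 3 units east of E: delta (east=+3, north=+0); D at (east=-2, north=-5).
  C is 5 units east of D: delta (east=+5, north=+0); C at (east=3, north=-5).
  B is 8 units northeast of C: delta (east=+8, north=+8); B at (east=11, north=3).
  A is 6 units southeast of B: delta (east=+6, north=-6); A at (east=17, north=-3).
Therefore A relative to F: (east=17, north=-3).

Answer: A is at (east=17, north=-3) relative to F.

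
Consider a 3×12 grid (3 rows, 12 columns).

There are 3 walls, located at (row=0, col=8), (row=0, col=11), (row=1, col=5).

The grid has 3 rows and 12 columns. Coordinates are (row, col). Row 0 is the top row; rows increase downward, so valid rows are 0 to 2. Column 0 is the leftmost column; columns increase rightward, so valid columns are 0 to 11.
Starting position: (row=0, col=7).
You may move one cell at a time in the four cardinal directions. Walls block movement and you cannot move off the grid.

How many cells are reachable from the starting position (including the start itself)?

Answer: Reachable cells: 33

Derivation:
BFS flood-fill from (row=0, col=7):
  Distance 0: (row=0, col=7)
  Distance 1: (row=0, col=6), (row=1, col=7)
  Distance 2: (row=0, col=5), (row=1, col=6), (row=1, col=8), (row=2, col=7)
  Distance 3: (row=0, col=4), (row=1, col=9), (row=2, col=6), (row=2, col=8)
  Distance 4: (row=0, col=3), (row=0, col=9), (row=1, col=4), (row=1, col=10), (row=2, col=5), (row=2, col=9)
  Distance 5: (row=0, col=2), (row=0, col=10), (row=1, col=3), (row=1, col=11), (row=2, col=4), (row=2, col=10)
  Distance 6: (row=0, col=1), (row=1, col=2), (row=2, col=3), (row=2, col=11)
  Distance 7: (row=0, col=0), (row=1, col=1), (row=2, col=2)
  Distance 8: (row=1, col=0), (row=2, col=1)
  Distance 9: (row=2, col=0)
Total reachable: 33 (grid has 33 open cells total)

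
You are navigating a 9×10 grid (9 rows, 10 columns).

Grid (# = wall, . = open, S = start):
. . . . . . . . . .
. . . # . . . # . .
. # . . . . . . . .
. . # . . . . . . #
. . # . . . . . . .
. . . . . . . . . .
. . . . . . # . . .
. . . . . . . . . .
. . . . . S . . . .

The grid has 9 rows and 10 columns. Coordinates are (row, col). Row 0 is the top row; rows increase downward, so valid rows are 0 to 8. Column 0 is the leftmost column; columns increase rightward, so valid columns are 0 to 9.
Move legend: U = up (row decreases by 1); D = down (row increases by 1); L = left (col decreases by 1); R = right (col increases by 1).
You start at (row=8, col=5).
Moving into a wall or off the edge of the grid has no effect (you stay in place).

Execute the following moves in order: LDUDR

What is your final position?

Answer: Final position: (row=8, col=5)

Derivation:
Start: (row=8, col=5)
  L (left): (row=8, col=5) -> (row=8, col=4)
  D (down): blocked, stay at (row=8, col=4)
  U (up): (row=8, col=4) -> (row=7, col=4)
  D (down): (row=7, col=4) -> (row=8, col=4)
  R (right): (row=8, col=4) -> (row=8, col=5)
Final: (row=8, col=5)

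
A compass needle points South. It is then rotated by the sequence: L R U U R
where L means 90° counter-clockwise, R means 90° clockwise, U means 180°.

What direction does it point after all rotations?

Answer: Final heading: West

Derivation:
Start: South
  L (left (90° counter-clockwise)) -> East
  R (right (90° clockwise)) -> South
  U (U-turn (180°)) -> North
  U (U-turn (180°)) -> South
  R (right (90° clockwise)) -> West
Final: West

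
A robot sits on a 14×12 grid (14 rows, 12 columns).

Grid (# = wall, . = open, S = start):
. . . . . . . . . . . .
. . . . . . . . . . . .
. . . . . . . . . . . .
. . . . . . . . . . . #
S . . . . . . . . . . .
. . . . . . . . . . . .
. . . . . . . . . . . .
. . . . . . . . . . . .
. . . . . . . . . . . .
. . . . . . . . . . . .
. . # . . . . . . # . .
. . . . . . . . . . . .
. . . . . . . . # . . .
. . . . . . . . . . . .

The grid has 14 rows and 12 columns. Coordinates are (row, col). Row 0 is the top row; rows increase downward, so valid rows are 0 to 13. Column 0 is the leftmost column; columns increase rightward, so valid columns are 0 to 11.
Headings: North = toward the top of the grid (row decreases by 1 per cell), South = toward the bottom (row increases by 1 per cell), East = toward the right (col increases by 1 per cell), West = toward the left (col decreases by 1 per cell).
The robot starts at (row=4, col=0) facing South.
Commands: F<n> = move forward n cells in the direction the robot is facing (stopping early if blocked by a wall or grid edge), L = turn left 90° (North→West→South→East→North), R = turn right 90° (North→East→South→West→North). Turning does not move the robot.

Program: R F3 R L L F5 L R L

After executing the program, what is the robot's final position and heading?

Start: (row=4, col=0), facing South
  R: turn right, now facing West
  F3: move forward 0/3 (blocked), now at (row=4, col=0)
  R: turn right, now facing North
  L: turn left, now facing West
  L: turn left, now facing South
  F5: move forward 5, now at (row=9, col=0)
  L: turn left, now facing East
  R: turn right, now facing South
  L: turn left, now facing East
Final: (row=9, col=0), facing East

Answer: Final position: (row=9, col=0), facing East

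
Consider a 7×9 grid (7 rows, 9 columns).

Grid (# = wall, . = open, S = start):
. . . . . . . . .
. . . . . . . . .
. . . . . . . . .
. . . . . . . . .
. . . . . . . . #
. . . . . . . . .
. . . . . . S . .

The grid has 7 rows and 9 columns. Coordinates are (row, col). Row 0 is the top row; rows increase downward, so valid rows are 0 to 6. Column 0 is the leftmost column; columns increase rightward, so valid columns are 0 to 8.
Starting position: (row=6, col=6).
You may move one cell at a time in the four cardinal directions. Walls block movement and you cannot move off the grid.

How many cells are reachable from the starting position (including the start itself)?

BFS flood-fill from (row=6, col=6):
  Distance 0: (row=6, col=6)
  Distance 1: (row=5, col=6), (row=6, col=5), (row=6, col=7)
  Distance 2: (row=4, col=6), (row=5, col=5), (row=5, col=7), (row=6, col=4), (row=6, col=8)
  Distance 3: (row=3, col=6), (row=4, col=5), (row=4, col=7), (row=5, col=4), (row=5, col=8), (row=6, col=3)
  Distance 4: (row=2, col=6), (row=3, col=5), (row=3, col=7), (row=4, col=4), (row=5, col=3), (row=6, col=2)
  Distance 5: (row=1, col=6), (row=2, col=5), (row=2, col=7), (row=3, col=4), (row=3, col=8), (row=4, col=3), (row=5, col=2), (row=6, col=1)
  Distance 6: (row=0, col=6), (row=1, col=5), (row=1, col=7), (row=2, col=4), (row=2, col=8), (row=3, col=3), (row=4, col=2), (row=5, col=1), (row=6, col=0)
  Distance 7: (row=0, col=5), (row=0, col=7), (row=1, col=4), (row=1, col=8), (row=2, col=3), (row=3, col=2), (row=4, col=1), (row=5, col=0)
  Distance 8: (row=0, col=4), (row=0, col=8), (row=1, col=3), (row=2, col=2), (row=3, col=1), (row=4, col=0)
  Distance 9: (row=0, col=3), (row=1, col=2), (row=2, col=1), (row=3, col=0)
  Distance 10: (row=0, col=2), (row=1, col=1), (row=2, col=0)
  Distance 11: (row=0, col=1), (row=1, col=0)
  Distance 12: (row=0, col=0)
Total reachable: 62 (grid has 62 open cells total)

Answer: Reachable cells: 62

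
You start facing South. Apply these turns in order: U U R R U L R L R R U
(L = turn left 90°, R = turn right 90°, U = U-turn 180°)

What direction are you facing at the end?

Start: South
  U (U-turn (180°)) -> North
  U (U-turn (180°)) -> South
  R (right (90° clockwise)) -> West
  R (right (90° clockwise)) -> North
  U (U-turn (180°)) -> South
  L (left (90° counter-clockwise)) -> East
  R (right (90° clockwise)) -> South
  L (left (90° counter-clockwise)) -> East
  R (right (90° clockwise)) -> South
  R (right (90° clockwise)) -> West
  U (U-turn (180°)) -> East
Final: East

Answer: Final heading: East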